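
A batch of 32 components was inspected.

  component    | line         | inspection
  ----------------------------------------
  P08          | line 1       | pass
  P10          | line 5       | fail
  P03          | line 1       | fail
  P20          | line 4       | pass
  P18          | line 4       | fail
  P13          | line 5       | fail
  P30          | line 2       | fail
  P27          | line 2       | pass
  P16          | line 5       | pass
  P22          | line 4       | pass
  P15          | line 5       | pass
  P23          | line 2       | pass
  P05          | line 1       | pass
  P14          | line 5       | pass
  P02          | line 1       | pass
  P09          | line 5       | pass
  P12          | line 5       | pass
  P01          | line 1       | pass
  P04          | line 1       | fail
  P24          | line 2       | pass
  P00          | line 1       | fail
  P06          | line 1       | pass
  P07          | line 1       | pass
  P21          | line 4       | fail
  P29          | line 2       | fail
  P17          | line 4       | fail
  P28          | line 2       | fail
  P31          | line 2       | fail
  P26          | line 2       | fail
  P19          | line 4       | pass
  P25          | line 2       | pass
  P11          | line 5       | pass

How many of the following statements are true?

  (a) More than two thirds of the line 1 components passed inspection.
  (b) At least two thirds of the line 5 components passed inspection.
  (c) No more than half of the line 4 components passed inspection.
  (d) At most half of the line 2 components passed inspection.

3

(a) line 1: |A| = 9, |A ∩ B| = 6; needs |A ∩ B| / |A| > 2/3 — false.
(b) line 5: |A| = 8, |A ∩ B| = 6; needs |A ∩ B| / |A| ≥ 2/3 — true.
(c) line 4: |A| = 6, |A ∩ B| = 3; needs |A ∩ B| ≤ |A ∖ B| — true.
(d) line 2: |A| = 9, |A ∩ B| = 4; needs |A ∩ B| ≤ |A ∖ B| — true.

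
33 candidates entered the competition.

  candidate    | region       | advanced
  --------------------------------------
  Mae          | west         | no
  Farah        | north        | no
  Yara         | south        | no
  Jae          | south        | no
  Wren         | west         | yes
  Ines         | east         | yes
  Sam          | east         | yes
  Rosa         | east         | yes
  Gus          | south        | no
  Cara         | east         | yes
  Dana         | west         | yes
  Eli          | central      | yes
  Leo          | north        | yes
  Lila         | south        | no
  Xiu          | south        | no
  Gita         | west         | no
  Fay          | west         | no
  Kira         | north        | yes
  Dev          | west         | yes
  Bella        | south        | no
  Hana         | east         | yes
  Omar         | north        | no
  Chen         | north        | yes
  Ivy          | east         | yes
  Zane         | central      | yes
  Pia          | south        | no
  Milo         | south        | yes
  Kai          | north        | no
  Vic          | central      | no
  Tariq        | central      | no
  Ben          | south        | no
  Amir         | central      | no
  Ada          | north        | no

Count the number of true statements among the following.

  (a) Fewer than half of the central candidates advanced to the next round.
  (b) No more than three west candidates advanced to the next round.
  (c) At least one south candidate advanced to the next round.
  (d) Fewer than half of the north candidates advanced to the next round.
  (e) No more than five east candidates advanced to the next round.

(a) central: |A| = 5, |A ∩ B| = 2; needs |A ∩ B| < |A ∖ B| — true.
(b) west: |A| = 6, |A ∩ B| = 3; needs |A ∩ B| ≤ 3 — true.
(c) south: |A| = 9, |A ∩ B| = 1; needs A ∩ B ≠ ∅ (|A ∩ B| ≥ 1) — true.
(d) north: |A| = 7, |A ∩ B| = 3; needs |A ∩ B| < |A ∖ B| — true.
(e) east: |A| = 6, |A ∩ B| = 6; needs |A ∩ B| ≤ 5 — false.

4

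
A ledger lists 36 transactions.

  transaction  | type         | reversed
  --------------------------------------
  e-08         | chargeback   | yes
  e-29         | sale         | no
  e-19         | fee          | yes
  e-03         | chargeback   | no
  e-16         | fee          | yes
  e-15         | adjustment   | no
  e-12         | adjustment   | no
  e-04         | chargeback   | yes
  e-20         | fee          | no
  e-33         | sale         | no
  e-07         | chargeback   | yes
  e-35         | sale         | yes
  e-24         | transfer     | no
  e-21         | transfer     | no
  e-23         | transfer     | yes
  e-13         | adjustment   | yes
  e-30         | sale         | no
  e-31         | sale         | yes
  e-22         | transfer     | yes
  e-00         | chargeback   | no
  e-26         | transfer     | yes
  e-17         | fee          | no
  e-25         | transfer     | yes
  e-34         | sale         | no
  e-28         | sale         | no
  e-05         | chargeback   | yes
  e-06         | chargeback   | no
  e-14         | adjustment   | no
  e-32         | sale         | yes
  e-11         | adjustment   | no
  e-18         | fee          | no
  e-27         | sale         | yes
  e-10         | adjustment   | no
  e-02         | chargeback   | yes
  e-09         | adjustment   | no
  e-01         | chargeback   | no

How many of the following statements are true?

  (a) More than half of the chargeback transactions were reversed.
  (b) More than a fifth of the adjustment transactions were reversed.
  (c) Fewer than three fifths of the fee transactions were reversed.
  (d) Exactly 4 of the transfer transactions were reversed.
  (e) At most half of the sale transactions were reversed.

(a) chargeback: |A| = 9, |A ∩ B| = 5; needs |A ∩ B| > |A ∖ B| — true.
(b) adjustment: |A| = 7, |A ∩ B| = 1; needs |A ∩ B| / |A| > 1/5 — false.
(c) fee: |A| = 5, |A ∩ B| = 2; needs |A ∩ B| / |A| < 3/5 — true.
(d) transfer: |A| = 6, |A ∩ B| = 4; needs |A ∩ B| = 4 — true.
(e) sale: |A| = 9, |A ∩ B| = 4; needs |A ∩ B| ≤ |A ∖ B| — true.

4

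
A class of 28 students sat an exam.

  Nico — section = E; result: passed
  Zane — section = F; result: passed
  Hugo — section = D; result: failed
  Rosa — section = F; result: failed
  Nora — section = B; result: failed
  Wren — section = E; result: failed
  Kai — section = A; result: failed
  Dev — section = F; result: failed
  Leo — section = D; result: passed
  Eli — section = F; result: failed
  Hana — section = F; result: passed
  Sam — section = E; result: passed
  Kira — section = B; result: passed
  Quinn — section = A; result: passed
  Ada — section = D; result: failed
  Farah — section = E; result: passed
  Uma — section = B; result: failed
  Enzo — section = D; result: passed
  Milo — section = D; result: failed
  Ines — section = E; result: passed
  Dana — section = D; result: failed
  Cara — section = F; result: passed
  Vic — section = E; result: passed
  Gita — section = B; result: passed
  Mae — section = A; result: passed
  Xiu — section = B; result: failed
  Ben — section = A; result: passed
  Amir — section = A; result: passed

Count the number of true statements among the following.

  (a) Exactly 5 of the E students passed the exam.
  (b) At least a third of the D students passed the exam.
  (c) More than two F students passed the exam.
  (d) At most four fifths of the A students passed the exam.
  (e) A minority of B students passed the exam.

5

(a) E: |A| = 6, |A ∩ B| = 5; needs |A ∩ B| = 5 — true.
(b) D: |A| = 6, |A ∩ B| = 2; needs |A ∩ B| / |A| ≥ 1/3 — true.
(c) F: |A| = 6, |A ∩ B| = 3; needs |A ∩ B| > 2 — true.
(d) A: |A| = 5, |A ∩ B| = 4; needs |A ∩ B| / |A| ≤ 4/5 — true.
(e) B: |A| = 5, |A ∩ B| = 2; needs |A ∩ B| < |A ∖ B| — true.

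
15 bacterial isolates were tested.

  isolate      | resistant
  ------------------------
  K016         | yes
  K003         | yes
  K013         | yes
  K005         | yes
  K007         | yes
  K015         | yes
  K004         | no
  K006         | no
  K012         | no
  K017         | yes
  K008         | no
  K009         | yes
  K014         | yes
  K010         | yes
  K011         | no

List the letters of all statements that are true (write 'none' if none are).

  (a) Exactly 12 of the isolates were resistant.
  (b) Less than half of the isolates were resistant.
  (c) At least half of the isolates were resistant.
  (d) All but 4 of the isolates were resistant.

|A| = 15, |A ∩ B| = 10, |A ∖ B| = 5.
(a) |A ∩ B| = 12: fails.
(b) |A ∩ B| < |A ∖ B|: fails.
(c) |A ∩ B| ≥ |A ∖ B|: holds.
(d) |A ∖ B| = 4: fails.

(c)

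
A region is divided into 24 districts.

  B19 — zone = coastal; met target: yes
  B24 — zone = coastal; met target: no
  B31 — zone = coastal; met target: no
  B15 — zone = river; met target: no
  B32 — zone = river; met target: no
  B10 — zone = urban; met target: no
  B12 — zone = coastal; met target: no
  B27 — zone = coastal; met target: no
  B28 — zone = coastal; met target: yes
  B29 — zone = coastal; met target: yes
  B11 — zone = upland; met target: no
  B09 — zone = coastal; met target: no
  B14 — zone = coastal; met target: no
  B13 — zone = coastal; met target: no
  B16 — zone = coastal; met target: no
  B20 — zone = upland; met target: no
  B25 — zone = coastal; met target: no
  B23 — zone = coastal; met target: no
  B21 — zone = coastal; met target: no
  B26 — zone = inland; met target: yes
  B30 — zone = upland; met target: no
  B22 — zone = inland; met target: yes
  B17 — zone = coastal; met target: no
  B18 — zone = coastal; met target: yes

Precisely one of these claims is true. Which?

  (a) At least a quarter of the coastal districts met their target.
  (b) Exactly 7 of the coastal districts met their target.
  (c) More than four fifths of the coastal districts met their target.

(a)

|A| = 16, |A ∩ B| = 4, |A ∖ B| = 12.
(a) requires |A ∩ B| / |A| ≥ 1/4: true.
(b) requires |A ∩ B| = 7: false.
(c) requires |A ∩ B| / |A| > 4/5: false.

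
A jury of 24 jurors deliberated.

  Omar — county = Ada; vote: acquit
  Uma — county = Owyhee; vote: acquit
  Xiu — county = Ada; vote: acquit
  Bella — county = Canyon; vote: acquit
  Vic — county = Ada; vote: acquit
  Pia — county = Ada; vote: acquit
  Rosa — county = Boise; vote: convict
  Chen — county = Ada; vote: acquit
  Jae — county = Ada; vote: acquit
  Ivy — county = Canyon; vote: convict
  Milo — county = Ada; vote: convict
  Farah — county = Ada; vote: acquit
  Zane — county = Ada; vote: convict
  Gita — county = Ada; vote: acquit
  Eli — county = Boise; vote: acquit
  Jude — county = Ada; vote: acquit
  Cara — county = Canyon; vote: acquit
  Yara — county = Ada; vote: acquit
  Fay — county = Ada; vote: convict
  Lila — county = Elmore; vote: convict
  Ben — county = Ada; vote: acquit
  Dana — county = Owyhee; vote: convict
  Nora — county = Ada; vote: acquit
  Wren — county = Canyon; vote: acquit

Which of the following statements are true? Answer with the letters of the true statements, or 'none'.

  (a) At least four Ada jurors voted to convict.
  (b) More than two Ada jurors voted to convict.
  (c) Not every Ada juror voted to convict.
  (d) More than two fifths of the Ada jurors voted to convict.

(b), (c)

|A| = 15, |A ∩ B| = 3, |A ∖ B| = 12.
(a) |A ∩ B| ≥ 4: fails.
(b) |A ∩ B| > 2: holds.
(c) A ⊄ B (|A ∖ B| ≥ 1): holds.
(d) |A ∩ B| / |A| > 2/5: fails.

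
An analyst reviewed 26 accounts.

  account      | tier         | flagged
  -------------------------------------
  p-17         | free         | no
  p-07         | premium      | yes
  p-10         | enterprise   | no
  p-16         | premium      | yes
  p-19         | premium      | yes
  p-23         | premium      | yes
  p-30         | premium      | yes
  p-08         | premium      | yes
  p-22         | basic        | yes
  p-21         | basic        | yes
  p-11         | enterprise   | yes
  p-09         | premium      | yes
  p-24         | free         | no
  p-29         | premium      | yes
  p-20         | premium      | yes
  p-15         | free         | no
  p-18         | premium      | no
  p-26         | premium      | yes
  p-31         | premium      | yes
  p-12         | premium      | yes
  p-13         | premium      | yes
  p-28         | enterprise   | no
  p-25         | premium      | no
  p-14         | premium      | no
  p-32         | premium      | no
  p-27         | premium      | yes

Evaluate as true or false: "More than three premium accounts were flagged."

The determiner here denotes the relation: |A ∩ B| > 3.
|A| = 18, |A ∩ B| = 14, |A ∖ B| = 4.
|A ∩ B| = 14, so the statement is true.

True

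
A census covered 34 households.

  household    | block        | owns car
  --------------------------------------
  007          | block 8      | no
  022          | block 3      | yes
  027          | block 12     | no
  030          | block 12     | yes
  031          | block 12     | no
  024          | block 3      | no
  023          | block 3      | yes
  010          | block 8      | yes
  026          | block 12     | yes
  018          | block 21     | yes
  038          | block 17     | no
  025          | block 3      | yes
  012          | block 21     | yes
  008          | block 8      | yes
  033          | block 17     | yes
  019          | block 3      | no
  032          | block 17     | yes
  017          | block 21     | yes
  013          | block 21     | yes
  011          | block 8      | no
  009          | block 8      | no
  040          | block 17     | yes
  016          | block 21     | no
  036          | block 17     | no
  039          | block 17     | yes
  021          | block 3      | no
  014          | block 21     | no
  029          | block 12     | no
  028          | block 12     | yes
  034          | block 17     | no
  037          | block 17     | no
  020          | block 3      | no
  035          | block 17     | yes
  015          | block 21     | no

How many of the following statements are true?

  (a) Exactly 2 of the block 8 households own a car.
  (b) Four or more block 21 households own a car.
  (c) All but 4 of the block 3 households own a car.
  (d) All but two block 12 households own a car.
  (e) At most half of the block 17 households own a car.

3

(a) block 8: |A| = 5, |A ∩ B| = 2; needs |A ∩ B| = 2 — true.
(b) block 21: |A| = 7, |A ∩ B| = 4; needs |A ∩ B| ≥ 4 — true.
(c) block 3: |A| = 7, |A ∩ B| = 3; needs |A ∖ B| = 4 — true.
(d) block 12: |A| = 6, |A ∩ B| = 3; needs |A ∖ B| = 2 — false.
(e) block 17: |A| = 9, |A ∩ B| = 5; needs |A ∩ B| ≤ |A ∖ B| — false.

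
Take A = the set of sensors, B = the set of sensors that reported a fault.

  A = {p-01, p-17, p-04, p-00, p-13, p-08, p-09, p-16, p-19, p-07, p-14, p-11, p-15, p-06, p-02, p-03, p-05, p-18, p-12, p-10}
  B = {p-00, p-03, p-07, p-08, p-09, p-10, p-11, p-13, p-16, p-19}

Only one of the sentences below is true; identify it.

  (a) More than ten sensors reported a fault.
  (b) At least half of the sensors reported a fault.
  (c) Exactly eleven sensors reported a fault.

(b)

|A| = 20, |A ∩ B| = 10, |A ∖ B| = 10.
(a) requires |A ∩ B| > 10: false.
(b) requires |A ∩ B| ≥ |A ∖ B|: true.
(c) requires |A ∩ B| = 11: false.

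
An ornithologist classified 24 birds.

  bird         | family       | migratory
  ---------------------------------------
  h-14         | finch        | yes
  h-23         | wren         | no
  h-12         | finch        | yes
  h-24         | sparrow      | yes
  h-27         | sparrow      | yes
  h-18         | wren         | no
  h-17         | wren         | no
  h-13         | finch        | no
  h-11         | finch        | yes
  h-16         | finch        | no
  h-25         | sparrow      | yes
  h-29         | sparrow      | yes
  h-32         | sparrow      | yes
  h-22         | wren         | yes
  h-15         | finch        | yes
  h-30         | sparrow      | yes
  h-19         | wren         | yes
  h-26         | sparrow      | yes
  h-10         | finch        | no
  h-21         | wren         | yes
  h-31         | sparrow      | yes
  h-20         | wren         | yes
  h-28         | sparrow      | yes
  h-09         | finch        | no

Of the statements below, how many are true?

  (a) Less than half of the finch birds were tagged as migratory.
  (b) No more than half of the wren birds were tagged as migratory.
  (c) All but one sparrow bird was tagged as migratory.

0

(a) finch: |A| = 8, |A ∩ B| = 4; needs |A ∩ B| < |A ∖ B| — false.
(b) wren: |A| = 7, |A ∩ B| = 4; needs |A ∩ B| ≤ |A ∖ B| — false.
(c) sparrow: |A| = 9, |A ∩ B| = 9; needs |A ∖ B| = 1 — false.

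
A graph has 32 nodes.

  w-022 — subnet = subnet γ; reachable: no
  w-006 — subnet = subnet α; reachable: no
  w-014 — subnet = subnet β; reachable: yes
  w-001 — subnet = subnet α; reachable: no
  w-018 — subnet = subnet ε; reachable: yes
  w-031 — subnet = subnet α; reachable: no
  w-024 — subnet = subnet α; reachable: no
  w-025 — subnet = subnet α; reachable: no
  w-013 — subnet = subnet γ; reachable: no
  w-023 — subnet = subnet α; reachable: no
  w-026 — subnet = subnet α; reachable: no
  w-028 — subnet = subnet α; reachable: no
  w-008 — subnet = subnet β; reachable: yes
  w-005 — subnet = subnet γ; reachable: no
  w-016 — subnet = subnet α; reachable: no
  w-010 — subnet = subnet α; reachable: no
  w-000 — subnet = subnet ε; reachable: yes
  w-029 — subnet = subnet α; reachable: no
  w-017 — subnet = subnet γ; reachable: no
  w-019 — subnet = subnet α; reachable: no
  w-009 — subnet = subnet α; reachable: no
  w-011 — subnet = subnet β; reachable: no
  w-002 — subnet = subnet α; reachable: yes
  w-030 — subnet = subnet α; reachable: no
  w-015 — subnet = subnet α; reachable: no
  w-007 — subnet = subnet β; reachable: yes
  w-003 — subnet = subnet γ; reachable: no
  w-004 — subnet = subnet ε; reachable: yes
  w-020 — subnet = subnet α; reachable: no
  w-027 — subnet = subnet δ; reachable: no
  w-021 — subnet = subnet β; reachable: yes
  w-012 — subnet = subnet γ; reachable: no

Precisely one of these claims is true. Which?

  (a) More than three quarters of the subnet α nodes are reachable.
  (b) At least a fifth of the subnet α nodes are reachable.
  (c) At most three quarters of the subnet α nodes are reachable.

(c)

|A| = 17, |A ∩ B| = 1, |A ∖ B| = 16.
(a) requires |A ∩ B| / |A| > 3/4: false.
(b) requires |A ∩ B| / |A| ≥ 1/5: false.
(c) requires |A ∩ B| / |A| ≤ 3/4: true.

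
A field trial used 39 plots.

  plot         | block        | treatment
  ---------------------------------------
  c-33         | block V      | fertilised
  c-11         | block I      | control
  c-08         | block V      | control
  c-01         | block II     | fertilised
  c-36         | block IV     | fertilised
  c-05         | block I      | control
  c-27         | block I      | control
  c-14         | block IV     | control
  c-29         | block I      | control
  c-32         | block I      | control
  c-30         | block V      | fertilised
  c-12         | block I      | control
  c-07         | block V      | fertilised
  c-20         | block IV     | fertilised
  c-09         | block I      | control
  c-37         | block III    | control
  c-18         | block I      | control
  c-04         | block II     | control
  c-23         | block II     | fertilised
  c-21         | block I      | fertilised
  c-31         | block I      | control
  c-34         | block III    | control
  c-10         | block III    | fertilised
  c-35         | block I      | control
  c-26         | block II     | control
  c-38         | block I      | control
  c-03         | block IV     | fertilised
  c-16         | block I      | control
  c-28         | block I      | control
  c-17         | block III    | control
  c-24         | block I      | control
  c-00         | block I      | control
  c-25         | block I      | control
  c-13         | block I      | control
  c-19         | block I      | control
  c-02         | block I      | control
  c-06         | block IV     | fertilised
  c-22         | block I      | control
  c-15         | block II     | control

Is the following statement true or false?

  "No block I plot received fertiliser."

Truth condition: A ∩ B = ∅ (|A ∩ B| = 0).
|A| = 21, |A ∩ B| = 1, |A ∖ B| = 20.
So the statement is false.

False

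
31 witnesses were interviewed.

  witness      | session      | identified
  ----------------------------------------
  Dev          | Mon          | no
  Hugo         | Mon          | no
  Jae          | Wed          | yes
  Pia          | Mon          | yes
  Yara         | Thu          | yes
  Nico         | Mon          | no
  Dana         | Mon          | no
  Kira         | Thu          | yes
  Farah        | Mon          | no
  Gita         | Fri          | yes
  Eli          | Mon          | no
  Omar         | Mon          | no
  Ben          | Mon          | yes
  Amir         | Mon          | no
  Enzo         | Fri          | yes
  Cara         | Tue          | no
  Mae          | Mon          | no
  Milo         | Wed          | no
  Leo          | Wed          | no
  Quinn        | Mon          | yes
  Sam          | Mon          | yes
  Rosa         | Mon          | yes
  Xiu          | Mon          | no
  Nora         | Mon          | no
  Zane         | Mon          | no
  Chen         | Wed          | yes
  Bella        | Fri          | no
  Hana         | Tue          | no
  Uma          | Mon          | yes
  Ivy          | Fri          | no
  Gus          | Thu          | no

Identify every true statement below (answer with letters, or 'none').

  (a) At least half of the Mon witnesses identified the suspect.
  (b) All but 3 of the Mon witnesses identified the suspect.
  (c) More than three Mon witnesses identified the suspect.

(c)

|A| = 18, |A ∩ B| = 6, |A ∖ B| = 12.
(a) |A ∩ B| ≥ |A ∖ B|: fails.
(b) |A ∖ B| = 3: fails.
(c) |A ∩ B| > 3: holds.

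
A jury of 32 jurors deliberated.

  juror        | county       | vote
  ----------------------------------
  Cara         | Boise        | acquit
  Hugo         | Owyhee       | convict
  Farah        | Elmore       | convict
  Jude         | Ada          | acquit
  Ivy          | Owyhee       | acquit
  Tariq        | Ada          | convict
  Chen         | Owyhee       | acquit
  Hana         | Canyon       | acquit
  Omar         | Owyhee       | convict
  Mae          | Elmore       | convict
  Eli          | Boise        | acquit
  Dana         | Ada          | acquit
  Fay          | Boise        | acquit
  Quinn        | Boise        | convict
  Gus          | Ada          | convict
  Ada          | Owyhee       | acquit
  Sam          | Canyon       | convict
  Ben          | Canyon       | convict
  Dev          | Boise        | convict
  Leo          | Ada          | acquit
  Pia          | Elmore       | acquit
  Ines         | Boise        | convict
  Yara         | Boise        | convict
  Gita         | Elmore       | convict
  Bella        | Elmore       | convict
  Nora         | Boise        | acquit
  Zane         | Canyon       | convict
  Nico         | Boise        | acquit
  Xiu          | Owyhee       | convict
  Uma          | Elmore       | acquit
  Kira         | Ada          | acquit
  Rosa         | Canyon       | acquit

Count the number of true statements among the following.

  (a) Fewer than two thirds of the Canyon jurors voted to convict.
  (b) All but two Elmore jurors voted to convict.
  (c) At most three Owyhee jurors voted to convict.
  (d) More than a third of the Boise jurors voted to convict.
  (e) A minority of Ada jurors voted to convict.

5

(a) Canyon: |A| = 5, |A ∩ B| = 3; needs |A ∩ B| / |A| < 2/3 — true.
(b) Elmore: |A| = 6, |A ∩ B| = 4; needs |A ∖ B| = 2 — true.
(c) Owyhee: |A| = 6, |A ∩ B| = 3; needs |A ∩ B| ≤ 3 — true.
(d) Boise: |A| = 9, |A ∩ B| = 4; needs |A ∩ B| / |A| > 1/3 — true.
(e) Ada: |A| = 6, |A ∩ B| = 2; needs |A ∩ B| < |A ∖ B| — true.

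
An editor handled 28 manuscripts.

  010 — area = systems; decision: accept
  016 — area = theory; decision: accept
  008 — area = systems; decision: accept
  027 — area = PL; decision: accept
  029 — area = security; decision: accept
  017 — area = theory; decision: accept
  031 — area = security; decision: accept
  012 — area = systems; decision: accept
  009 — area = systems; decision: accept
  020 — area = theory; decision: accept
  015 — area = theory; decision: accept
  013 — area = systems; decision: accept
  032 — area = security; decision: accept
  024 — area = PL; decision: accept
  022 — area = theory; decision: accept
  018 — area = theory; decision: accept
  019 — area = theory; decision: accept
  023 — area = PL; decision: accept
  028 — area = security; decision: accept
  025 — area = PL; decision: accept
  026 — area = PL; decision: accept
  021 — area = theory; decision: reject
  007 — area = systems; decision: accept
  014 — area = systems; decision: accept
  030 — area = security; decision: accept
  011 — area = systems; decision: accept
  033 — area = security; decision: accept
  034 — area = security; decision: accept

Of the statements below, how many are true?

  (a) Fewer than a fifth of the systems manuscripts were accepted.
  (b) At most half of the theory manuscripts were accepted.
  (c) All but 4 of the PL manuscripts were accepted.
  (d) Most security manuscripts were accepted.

(a) systems: |A| = 8, |A ∩ B| = 8; needs |A ∩ B| / |A| < 1/5 — false.
(b) theory: |A| = 8, |A ∩ B| = 7; needs |A ∩ B| ≤ |A ∖ B| — false.
(c) PL: |A| = 5, |A ∩ B| = 5; needs |A ∖ B| = 4 — false.
(d) security: |A| = 7, |A ∩ B| = 7; needs |A ∩ B| > |A ∖ B| — true.

1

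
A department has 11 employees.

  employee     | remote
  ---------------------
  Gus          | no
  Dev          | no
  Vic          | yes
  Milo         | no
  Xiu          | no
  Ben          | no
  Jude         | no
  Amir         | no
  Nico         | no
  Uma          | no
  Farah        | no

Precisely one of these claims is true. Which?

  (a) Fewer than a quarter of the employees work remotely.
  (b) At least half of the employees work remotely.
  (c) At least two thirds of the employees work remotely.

|A| = 11, |A ∩ B| = 1, |A ∖ B| = 10.
(a) requires |A ∩ B| / |A| < 1/4: true.
(b) requires |A ∩ B| ≥ |A ∖ B|: false.
(c) requires |A ∩ B| / |A| ≥ 2/3: false.

(a)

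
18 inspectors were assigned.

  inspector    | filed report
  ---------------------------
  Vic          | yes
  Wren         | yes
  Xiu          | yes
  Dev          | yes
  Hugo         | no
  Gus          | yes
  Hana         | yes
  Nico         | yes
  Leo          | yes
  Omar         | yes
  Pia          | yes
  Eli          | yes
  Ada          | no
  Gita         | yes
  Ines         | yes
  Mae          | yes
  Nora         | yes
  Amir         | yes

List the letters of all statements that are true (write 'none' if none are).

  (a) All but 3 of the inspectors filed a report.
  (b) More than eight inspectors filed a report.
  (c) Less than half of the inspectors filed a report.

(b)

|A| = 18, |A ∩ B| = 16, |A ∖ B| = 2.
(a) |A ∖ B| = 3: fails.
(b) |A ∩ B| > 8: holds.
(c) |A ∩ B| < |A ∖ B|: fails.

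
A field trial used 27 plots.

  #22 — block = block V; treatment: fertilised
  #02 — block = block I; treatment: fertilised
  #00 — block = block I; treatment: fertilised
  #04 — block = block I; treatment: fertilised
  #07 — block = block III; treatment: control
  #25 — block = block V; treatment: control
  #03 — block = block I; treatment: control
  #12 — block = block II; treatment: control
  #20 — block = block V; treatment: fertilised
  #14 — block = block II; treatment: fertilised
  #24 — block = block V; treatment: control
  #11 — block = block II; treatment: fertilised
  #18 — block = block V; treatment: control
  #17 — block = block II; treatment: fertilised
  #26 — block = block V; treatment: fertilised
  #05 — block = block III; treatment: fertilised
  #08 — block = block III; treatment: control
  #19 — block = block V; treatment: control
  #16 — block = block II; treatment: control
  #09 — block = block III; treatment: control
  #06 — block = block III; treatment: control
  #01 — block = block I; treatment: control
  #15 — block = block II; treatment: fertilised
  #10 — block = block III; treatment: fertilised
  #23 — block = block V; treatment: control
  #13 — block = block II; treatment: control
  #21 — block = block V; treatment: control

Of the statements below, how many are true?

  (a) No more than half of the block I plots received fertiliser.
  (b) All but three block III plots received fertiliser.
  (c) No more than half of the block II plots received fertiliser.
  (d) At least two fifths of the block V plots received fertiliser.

0

(a) block I: |A| = 5, |A ∩ B| = 3; needs |A ∩ B| ≤ |A ∖ B| — false.
(b) block III: |A| = 6, |A ∩ B| = 2; needs |A ∖ B| = 3 — false.
(c) block II: |A| = 7, |A ∩ B| = 4; needs |A ∩ B| ≤ |A ∖ B| — false.
(d) block V: |A| = 9, |A ∩ B| = 3; needs |A ∩ B| / |A| ≥ 2/5 — false.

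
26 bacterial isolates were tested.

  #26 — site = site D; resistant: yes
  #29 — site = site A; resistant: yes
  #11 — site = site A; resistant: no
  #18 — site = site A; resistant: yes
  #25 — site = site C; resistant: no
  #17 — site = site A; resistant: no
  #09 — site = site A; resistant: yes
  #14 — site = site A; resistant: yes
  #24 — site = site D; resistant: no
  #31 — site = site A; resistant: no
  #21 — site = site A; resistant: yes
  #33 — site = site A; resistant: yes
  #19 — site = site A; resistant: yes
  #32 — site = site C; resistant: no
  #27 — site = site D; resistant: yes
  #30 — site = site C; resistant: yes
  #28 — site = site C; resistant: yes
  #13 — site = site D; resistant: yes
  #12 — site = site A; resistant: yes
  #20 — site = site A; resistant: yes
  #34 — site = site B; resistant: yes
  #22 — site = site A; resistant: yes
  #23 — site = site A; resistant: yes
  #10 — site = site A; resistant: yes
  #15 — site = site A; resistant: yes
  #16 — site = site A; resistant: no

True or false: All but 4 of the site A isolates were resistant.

'All but 4 of the site A isolates were resistant' holds iff |A ∖ B| = 4.
|A| = 17, |A ∩ B| = 13, |A ∖ B| = 4.
|A ∖ B| = 4, so the statement is true.

True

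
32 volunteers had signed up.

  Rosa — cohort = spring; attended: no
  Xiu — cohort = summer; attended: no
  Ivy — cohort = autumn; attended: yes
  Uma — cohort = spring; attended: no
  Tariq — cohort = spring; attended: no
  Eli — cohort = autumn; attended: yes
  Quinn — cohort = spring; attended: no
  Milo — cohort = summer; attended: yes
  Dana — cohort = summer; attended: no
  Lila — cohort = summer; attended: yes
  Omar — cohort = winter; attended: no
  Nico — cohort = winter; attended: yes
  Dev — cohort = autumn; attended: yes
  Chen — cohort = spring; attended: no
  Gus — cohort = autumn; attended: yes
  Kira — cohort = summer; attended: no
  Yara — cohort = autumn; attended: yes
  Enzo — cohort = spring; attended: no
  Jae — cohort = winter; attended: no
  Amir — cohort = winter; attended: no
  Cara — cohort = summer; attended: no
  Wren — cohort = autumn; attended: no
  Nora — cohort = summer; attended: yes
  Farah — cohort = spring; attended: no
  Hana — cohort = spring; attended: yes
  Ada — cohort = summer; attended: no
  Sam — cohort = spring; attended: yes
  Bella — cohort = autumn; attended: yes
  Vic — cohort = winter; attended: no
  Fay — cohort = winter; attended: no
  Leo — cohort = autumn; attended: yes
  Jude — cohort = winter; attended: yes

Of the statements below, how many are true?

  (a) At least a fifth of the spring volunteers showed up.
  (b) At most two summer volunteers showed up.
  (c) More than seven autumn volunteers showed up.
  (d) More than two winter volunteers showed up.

(a) spring: |A| = 9, |A ∩ B| = 2; needs |A ∩ B| / |A| ≥ 1/5 — true.
(b) summer: |A| = 8, |A ∩ B| = 3; needs |A ∩ B| ≤ 2 — false.
(c) autumn: |A| = 8, |A ∩ B| = 7; needs |A ∩ B| > 7 — false.
(d) winter: |A| = 7, |A ∩ B| = 2; needs |A ∩ B| > 2 — false.

1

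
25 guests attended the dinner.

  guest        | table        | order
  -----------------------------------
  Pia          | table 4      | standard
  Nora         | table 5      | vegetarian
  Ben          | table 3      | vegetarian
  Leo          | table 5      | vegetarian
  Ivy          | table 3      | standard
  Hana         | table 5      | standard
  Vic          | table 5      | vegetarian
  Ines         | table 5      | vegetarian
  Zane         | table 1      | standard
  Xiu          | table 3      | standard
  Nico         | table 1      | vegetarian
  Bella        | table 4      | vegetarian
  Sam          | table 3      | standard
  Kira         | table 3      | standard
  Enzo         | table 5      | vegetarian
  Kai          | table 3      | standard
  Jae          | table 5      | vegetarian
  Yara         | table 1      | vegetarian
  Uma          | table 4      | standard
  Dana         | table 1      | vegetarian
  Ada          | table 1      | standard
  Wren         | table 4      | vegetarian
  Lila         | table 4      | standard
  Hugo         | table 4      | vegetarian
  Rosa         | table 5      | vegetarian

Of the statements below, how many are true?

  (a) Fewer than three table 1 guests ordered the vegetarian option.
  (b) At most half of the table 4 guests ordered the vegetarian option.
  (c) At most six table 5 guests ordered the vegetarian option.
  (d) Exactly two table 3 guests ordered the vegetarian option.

1

(a) table 1: |A| = 5, |A ∩ B| = 3; needs |A ∩ B| < 3 — false.
(b) table 4: |A| = 6, |A ∩ B| = 3; needs |A ∩ B| ≤ |A ∖ B| — true.
(c) table 5: |A| = 8, |A ∩ B| = 7; needs |A ∩ B| ≤ 6 — false.
(d) table 3: |A| = 6, |A ∩ B| = 1; needs |A ∩ B| = 2 — false.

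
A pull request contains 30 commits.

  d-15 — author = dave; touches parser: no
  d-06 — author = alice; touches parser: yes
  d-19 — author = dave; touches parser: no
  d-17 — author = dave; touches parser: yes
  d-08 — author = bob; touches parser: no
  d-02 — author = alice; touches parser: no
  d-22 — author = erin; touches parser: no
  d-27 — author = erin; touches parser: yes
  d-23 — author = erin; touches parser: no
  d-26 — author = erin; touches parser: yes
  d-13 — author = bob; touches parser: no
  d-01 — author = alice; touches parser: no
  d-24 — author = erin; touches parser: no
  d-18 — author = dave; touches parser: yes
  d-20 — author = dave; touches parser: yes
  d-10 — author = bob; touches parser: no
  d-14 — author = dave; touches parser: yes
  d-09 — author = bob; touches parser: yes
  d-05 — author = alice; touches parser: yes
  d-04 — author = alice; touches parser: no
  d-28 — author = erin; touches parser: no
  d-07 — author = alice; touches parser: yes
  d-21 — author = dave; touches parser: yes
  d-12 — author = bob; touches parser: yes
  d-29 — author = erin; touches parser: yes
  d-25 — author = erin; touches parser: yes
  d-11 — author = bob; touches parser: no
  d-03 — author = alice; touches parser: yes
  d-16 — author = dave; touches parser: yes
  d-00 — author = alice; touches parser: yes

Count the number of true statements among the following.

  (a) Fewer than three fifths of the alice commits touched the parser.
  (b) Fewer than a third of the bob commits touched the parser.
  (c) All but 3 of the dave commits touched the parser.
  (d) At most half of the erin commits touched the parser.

(a) alice: |A| = 8, |A ∩ B| = 5; needs |A ∩ B| / |A| < 3/5 — false.
(b) bob: |A| = 6, |A ∩ B| = 2; needs |A ∩ B| / |A| < 1/3 — false.
(c) dave: |A| = 8, |A ∩ B| = 6; needs |A ∖ B| = 3 — false.
(d) erin: |A| = 8, |A ∩ B| = 4; needs |A ∩ B| ≤ |A ∖ B| — true.

1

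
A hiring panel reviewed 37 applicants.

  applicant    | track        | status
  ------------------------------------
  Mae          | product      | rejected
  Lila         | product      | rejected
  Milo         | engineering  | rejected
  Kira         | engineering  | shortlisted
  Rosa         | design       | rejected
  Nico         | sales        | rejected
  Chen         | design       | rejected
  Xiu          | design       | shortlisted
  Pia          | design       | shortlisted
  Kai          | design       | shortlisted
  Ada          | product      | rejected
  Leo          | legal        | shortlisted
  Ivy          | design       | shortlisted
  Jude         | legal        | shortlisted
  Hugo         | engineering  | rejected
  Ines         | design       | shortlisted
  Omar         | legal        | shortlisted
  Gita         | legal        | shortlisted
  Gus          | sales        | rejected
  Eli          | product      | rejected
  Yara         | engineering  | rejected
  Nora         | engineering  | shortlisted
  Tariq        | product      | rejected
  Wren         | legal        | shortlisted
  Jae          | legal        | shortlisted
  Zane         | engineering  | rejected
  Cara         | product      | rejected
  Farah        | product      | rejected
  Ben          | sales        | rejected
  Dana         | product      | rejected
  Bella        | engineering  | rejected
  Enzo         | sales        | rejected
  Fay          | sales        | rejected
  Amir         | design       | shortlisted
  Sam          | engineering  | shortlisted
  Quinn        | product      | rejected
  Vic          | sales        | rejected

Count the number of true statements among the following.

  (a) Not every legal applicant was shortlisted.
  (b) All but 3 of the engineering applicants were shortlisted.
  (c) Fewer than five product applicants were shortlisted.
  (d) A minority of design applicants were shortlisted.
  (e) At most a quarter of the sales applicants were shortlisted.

(a) legal: |A| = 6, |A ∩ B| = 6; needs A ⊄ B (|A ∖ B| ≥ 1) — false.
(b) engineering: |A| = 8, |A ∩ B| = 3; needs |A ∖ B| = 3 — false.
(c) product: |A| = 9, |A ∩ B| = 0; needs |A ∩ B| < 5 — true.
(d) design: |A| = 8, |A ∩ B| = 6; needs |A ∩ B| < |A ∖ B| — false.
(e) sales: |A| = 6, |A ∩ B| = 0; needs |A ∩ B| / |A| ≤ 1/4 — true.

2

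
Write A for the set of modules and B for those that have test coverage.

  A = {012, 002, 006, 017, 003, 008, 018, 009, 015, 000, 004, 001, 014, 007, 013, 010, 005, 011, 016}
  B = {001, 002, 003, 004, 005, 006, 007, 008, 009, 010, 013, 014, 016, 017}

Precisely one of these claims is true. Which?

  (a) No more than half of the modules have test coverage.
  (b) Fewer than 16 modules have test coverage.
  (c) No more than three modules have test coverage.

(b)

|A| = 19, |A ∩ B| = 14, |A ∖ B| = 5.
(a) requires |A ∩ B| ≤ |A ∖ B|: false.
(b) requires |A ∩ B| < 16: true.
(c) requires |A ∩ B| ≤ 3: false.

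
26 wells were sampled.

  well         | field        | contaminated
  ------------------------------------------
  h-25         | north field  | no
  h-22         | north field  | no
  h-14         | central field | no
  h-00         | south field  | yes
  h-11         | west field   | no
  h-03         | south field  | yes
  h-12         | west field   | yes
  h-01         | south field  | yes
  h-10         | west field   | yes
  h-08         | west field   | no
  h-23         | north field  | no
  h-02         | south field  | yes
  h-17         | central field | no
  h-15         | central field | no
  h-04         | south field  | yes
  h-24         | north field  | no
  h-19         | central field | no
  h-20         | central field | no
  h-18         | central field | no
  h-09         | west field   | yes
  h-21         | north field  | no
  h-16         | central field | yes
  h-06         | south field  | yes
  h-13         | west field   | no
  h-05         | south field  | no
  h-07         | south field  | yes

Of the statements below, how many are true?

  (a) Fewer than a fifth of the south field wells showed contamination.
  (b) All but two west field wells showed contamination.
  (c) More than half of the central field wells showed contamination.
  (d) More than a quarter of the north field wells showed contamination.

(a) south field: |A| = 8, |A ∩ B| = 7; needs |A ∩ B| / |A| < 1/5 — false.
(b) west field: |A| = 6, |A ∩ B| = 3; needs |A ∖ B| = 2 — false.
(c) central field: |A| = 7, |A ∩ B| = 1; needs |A ∩ B| > |A ∖ B| — false.
(d) north field: |A| = 5, |A ∩ B| = 0; needs |A ∩ B| / |A| > 1/4 — false.

0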